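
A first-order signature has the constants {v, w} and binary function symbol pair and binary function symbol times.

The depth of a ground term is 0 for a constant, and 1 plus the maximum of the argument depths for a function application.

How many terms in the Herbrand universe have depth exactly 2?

192

If N_k denotes the number of depth-≤k ground terms, the 2 constants give N_0 = 2, and each function symbol of arity r contributes N_{k-1}^r new terms at level k: N_k = 2 + N_{k-1}^2 + N_{k-1}^2.
N_0 = 2
N_1 = 2 + 2^2 + 2^2 = 10
N_2 = 2 + 10^2 + 10^2 = 202
Terms of depth exactly 2: N_2 − N_1 = 202 − 10 = 192.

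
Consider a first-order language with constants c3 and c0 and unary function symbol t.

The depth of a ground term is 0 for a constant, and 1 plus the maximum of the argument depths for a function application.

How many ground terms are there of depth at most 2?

6

If N_k denotes the number of depth-≤k ground terms, the 2 constants give N_0 = 2, and each function symbol of arity r contributes N_{k-1}^r new terms at level k: N_k = 2 + N_{k-1}.
N_0 = 2
N_1 = 2 + 2 = 4
N_2 = 2 + 4 = 6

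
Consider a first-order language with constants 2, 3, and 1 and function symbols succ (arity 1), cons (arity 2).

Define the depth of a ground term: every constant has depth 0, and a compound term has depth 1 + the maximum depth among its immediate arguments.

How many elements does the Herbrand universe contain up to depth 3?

Let N_k count ground terms of depth at most k. Each non-constant term of depth ≤ k is some function symbol applied to depth-≤(k−1) arguments, giving N_k = 3 + N_{k-1} + N_{k-1}^2.
N_0 = 3
N_1 = 3 + 3 + 3^2 = 15
N_2 = 3 + 15 + 15^2 = 243
N_3 = 3 + 243 + 243^2 = 59295

59295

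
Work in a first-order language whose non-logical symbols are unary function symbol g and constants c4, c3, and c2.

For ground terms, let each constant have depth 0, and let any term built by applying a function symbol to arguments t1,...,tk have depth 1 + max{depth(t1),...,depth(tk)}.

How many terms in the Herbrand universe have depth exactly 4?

3

Write N_k for the number of ground terms of depth ≤ k. A term of depth ≤ k is either a constant or a function symbol applied to arguments of depth ≤ k−1, so N_k = 3 + N_{k-1}.
N_0 = 3
N_1 = 3 + 3 = 6
N_2 = 3 + 6 = 9
N_3 = 3 + 9 = 12
N_4 = 3 + 12 = 15
Terms of depth exactly 4: N_4 − N_3 = 15 − 12 = 3.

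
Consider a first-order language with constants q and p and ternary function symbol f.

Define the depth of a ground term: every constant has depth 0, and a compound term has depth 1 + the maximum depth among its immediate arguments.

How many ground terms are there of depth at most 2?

Write N_k for the number of ground terms of depth ≤ k. A term of depth ≤ k is either a constant or a function symbol applied to arguments of depth ≤ k−1, so N_k = 2 + N_{k-1}^3.
N_0 = 2
N_1 = 2 + 2^3 = 10
N_2 = 2 + 10^3 = 1002

1002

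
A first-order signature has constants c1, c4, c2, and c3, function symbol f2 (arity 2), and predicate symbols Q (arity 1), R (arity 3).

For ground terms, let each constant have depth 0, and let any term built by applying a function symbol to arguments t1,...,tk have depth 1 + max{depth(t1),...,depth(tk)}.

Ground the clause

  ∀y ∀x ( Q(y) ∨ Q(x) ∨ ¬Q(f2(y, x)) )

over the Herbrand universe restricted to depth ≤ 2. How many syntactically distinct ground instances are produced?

163216

Ground terms of depth ≤ 2:
  Count level by level. With function symbols f2/2, the terms of depth ≤ k are the 4 constants together with each function applied to depth-≤(k−1) tuples, so N_k = 4 + N_{k-1}^2.
  N_0 = 4
  N_1 = 4 + 4^2 = 20
  N_2 = 4 + 20^2 = 404
So there are 404 ground terms available for substitution.
There are 2 variables to instantiate (y, x), each occurring in at least one literal, so different choices give different ground instances.
Number of ground instances = 404^2 = 163216.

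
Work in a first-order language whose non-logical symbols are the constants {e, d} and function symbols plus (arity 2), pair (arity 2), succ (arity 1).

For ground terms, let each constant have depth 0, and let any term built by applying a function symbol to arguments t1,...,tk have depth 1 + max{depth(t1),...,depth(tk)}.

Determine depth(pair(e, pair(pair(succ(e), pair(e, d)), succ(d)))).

4

depth(succ(e)) = 1 + depth(e) = 1 + 0 = 1
depth(pair(e, d)) = 1 + max(0, 0) = 1
depth(pair(succ(e), pair(e, d))) = 1 + max(1, 1) = 2
depth(succ(d)) = 1 + depth(d) = 1 + 0 = 1
depth(pair(pair(succ(e), pair(e, d)), succ(d))) = 1 + max(2, 1) = 3
depth(pair(e, pair(pair(succ(e), pair(e, d)), succ(d)))) = 1 + max(0, 3) = 4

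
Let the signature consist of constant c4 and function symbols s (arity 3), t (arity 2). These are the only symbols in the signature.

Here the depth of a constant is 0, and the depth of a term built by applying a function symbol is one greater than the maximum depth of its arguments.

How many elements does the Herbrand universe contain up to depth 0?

1

Write N_k for the number of ground terms of depth ≤ k. A term of depth ≤ k is either a constant or a function symbol applied to arguments of depth ≤ k−1, so N_k = 1 + N_{k-1}^3 + N_{k-1}^2.
N_0 = 1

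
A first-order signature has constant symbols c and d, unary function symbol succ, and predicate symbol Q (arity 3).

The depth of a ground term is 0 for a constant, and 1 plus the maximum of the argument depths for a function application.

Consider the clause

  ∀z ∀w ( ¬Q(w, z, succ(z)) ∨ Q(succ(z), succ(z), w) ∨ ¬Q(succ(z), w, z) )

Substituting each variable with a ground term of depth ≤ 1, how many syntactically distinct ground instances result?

16

Ground terms of depth ≤ 1:
  Let N_k count ground terms of depth at most k. Each non-constant term of depth ≤ k is some function symbol applied to depth-≤(k−1) arguments, giving N_k = 2 + N_{k-1}.
  N_0 = 2
  N_1 = 2 + 2 = 4
So there are 4 ground terms available for substitution.
The clause has 2 distinct variables (z, w), each appearing in the body. In the free term algebra distinct substitutions yield syntactically distinct ground instances.
Number of ground instances = 4^2 = 16.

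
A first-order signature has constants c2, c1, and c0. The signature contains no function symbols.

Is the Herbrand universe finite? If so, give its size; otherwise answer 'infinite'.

There are no function symbols, so every ground term is one of the 3 constants.
The Herbrand universe is {c2, c1, c0}, which is finite with 3 elements.

3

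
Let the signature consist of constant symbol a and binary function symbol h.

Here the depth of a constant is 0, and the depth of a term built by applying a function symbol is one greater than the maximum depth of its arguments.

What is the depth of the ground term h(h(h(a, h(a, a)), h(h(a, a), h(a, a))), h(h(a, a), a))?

4

depth(h(a, a)) = 1 + max(0, 0) = 1
depth(h(a, h(a, a))) = 1 + max(0, 1) = 2
depth(h(h(a, a), h(a, a))) = 1 + max(1, 1) = 2
depth(h(h(a, h(a, a)), h(h(a, a), h(a, a)))) = 1 + max(2, 2) = 3
depth(h(h(a, a), a)) = 1 + max(1, 0) = 2
depth(h(h(h(a, h(a, a)), h(h(a, a), h(a, a))), h(h(a, a), a))) = 1 + max(3, 2) = 4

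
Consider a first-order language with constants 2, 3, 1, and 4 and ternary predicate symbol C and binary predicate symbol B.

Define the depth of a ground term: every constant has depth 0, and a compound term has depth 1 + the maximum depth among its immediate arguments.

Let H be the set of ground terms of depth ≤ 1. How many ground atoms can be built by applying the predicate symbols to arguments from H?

80

First count ground terms of depth ≤ 1.
With no function symbols every ground term is a constant, so there are exactly 4 ground terms at every depth bound.
N_0 = 4
N_1 = 4
Explicitly: 2, 3, 1, 4.
So |H| = 4.
Ground atoms are formed by filling each argument slot of a predicate with a term from H, so an r-ary predicate gives |H|^r atoms:
  C: 4^3 = 64;  B: 4^2 = 16
Total ground atoms: 64 + 16 = 80.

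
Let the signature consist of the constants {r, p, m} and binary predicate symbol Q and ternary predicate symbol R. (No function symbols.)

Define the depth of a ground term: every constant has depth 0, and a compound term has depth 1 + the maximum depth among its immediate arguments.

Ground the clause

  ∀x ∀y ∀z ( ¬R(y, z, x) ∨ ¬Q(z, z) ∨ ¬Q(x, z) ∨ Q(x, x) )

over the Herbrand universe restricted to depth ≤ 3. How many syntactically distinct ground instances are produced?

27

Ground terms of depth ≤ 3:
  With no function symbols every ground term is a constant, so there are exactly 3 ground terms at every depth bound.
  N_0 = 3
  N_1 = 3
  N_2 = 3
  N_3 = 3
  Explicitly: r, p, m.
So there are 3 ground terms available for substitution.
Each of x, y, z ranges independently over the available ground terms, and distinct assignments produce distinct instances.
Number of ground instances = 3^3 = 27.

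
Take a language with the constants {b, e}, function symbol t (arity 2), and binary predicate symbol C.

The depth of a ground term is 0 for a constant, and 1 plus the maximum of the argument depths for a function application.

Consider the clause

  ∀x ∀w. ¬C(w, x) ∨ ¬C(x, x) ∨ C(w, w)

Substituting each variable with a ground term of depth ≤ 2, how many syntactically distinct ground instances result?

Ground terms of depth ≤ 2:
  Write N_k for the number of ground terms of depth ≤ k. A term of depth ≤ k is either a constant or a function symbol applied to arguments of depth ≤ k−1, so N_k = 2 + N_{k-1}^2.
  N_0 = 2
  N_1 = 2 + 2^2 = 6
  N_2 = 2 + 6^2 = 38
So there are 38 ground terms available for substitution.
The body mentions every one of the 2 quantified variables; since ground terms form a free algebra, no two substitutions collapse to the same formula.
Number of ground instances = 38^2 = 1444.

1444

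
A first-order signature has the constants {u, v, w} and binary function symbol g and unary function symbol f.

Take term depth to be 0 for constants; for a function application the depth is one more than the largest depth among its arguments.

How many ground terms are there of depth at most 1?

15

Write N_k for the number of ground terms of depth ≤ k. A term of depth ≤ k is either a constant or a function symbol applied to arguments of depth ≤ k−1, so N_k = 3 + N_{k-1}^2 + N_{k-1}.
N_0 = 3
N_1 = 3 + 3^2 + 3 = 15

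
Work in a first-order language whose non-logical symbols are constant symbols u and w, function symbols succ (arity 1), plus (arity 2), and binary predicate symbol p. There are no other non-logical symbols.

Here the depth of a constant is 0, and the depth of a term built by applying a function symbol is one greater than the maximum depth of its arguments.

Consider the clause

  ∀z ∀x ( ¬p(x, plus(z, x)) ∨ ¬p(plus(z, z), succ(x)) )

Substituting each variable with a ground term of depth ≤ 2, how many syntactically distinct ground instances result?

5476

Ground terms of depth ≤ 2:
  Let N_k = |{terms of depth ≤ k}|. Then N_0 = 2 and N_k = 2 + N_{k-1} + N_{k-1}^2 for k ≥ 1 (one summand per function symbol, arity giving the exponent).
  N_0 = 2
  N_1 = 2 + 2 + 2^2 = 8
  N_2 = 2 + 8 + 8^2 = 74
So there are 74 ground terms available for substitution.
There are 2 variables to instantiate (z, x), each occurring in at least one literal, so different choices give different ground instances.
Number of ground instances = 74^2 = 5476.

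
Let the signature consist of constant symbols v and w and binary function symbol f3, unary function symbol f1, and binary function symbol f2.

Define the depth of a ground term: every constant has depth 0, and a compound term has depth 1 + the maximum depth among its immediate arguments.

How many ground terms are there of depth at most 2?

302

If N_k denotes the number of depth-≤k ground terms, the 2 constants give N_0 = 2, and each function symbol of arity r contributes N_{k-1}^r new terms at level k: N_k = 2 + N_{k-1}^2 + N_{k-1} + N_{k-1}^2.
N_0 = 2
N_1 = 2 + 2^2 + 2 + 2^2 = 12
N_2 = 2 + 12^2 + 12 + 12^2 = 302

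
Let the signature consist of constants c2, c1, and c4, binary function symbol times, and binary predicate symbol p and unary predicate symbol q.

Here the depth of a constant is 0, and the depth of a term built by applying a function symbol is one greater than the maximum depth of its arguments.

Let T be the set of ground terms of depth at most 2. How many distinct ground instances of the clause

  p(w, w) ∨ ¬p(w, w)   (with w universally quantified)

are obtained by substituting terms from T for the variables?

147

Ground terms of depth ≤ 2:
  Write N_k for the number of ground terms of depth ≤ k. A term of depth ≤ k is either a constant or a function symbol applied to arguments of depth ≤ k−1, so N_k = 3 + N_{k-1}^2.
  N_0 = 3
  N_1 = 3 + 3^2 = 12
  N_2 = 3 + 12^2 = 147
So there are 147 ground terms available for substitution.
There is 1 variable to instantiate (w),  occurring in at least one literal, so different choices give different ground instances.
Number of ground instances = 147.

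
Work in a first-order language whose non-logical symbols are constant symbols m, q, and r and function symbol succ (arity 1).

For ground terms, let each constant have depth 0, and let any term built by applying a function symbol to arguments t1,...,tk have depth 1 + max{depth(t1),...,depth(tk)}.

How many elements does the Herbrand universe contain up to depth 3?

12

Let N_k = |{terms of depth ≤ k}|. Then N_0 = 3 and N_k = 3 + N_{k-1} for k ≥ 1 (one summand per function symbol, arity giving the exponent).
N_0 = 3
N_1 = 3 + 3 = 6
N_2 = 3 + 6 = 9
N_3 = 3 + 9 = 12
Explicitly: m, q, r, succ(m), succ(q), succ(r), succ(succ(m)), succ(succ(q)), succ(succ(r)), succ(succ(succ(m))), succ(succ(succ(q))), succ(succ(succ(r))).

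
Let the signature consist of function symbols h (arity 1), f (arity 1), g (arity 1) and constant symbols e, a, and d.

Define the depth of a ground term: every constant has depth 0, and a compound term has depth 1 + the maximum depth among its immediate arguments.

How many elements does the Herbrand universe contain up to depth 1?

12

Let N_k = |{terms of depth ≤ k}|. Then N_0 = 3 and N_k = 3 + N_{k-1} + N_{k-1} + N_{k-1} for k ≥ 1 (one summand per function symbol, arity giving the exponent).
N_0 = 3
N_1 = 3 + 3 + 3 + 3 = 12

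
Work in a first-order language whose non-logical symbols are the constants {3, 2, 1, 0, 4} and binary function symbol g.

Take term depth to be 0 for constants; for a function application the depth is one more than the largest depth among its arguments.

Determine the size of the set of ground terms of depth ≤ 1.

30

Let N_k count ground terms of depth at most k. Each non-constant term of depth ≤ k is some function symbol applied to depth-≤(k−1) arguments, giving N_k = 5 + N_{k-1}^2.
N_0 = 5
N_1 = 5 + 5^2 = 30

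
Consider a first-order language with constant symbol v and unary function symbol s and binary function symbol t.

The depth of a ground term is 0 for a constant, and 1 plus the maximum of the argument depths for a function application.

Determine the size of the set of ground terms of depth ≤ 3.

183

Let N_k count ground terms of depth at most k. Each non-constant term of depth ≤ k is some function symbol applied to depth-≤(k−1) arguments, giving N_k = 1 + N_{k-1} + N_{k-1}^2.
N_0 = 1
N_1 = 1 + 1 + 1^2 = 3
N_2 = 1 + 3 + 3^2 = 13
N_3 = 1 + 13 + 13^2 = 183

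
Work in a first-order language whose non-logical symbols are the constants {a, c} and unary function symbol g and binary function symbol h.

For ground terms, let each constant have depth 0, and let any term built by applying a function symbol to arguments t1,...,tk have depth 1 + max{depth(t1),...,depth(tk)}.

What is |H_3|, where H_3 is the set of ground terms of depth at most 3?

Let N_k = |{terms of depth ≤ k}|. Then N_0 = 2 and N_k = 2 + N_{k-1} + N_{k-1}^2 for k ≥ 1 (one summand per function symbol, arity giving the exponent).
N_0 = 2
N_1 = 2 + 2 + 2^2 = 8
N_2 = 2 + 8 + 8^2 = 74
N_3 = 2 + 74 + 74^2 = 5552

5552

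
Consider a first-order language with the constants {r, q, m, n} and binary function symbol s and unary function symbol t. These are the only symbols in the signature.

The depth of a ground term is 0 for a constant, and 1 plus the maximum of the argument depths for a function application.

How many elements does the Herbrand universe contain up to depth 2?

If N_k denotes the number of depth-≤k ground terms, the 4 constants give N_0 = 4, and each function symbol of arity r contributes N_{k-1}^r new terms at level k: N_k = 4 + N_{k-1}^2 + N_{k-1}.
N_0 = 4
N_1 = 4 + 4^2 + 4 = 24
N_2 = 4 + 24^2 + 24 = 604

604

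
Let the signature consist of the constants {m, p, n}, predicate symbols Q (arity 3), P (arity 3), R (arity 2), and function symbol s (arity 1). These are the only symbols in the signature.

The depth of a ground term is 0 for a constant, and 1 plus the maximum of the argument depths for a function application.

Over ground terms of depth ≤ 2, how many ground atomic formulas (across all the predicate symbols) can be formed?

First count ground terms of depth ≤ 2.
Count level by level. With function symbols s/1, the terms of depth ≤ k are the 3 constants together with each function applied to depth-≤(k−1) tuples, so N_k = 3 + N_{k-1}.
N_0 = 3
N_1 = 3 + 3 = 6
N_2 = 3 + 6 = 9
So |H| = 9.
A ground atom is a predicate applied to a tuple of terms from H, so the count is the sum over predicates of |H|^arity:
  Q: 9^3 = 729;  P: 9^3 = 729;  R: 9^2 = 81
Total ground atoms: 729 + 729 + 81 = 1539.

1539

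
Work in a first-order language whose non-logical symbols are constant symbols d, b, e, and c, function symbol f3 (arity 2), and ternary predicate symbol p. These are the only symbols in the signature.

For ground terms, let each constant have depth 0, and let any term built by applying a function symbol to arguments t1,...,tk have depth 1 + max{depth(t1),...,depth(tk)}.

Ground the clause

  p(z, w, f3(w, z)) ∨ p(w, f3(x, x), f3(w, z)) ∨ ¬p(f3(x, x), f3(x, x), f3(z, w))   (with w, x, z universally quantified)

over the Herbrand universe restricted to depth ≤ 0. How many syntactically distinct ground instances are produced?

Ground terms of depth ≤ 0:
  Let N_k = |{terms of depth ≤ k}|. Then N_0 = 4 and N_k = 4 + N_{k-1}^2 for k ≥ 1 (one summand per function symbol, arity giving the exponent).
  N_0 = 4
So there are 4 ground terms available for substitution.
The body mentions every one of the 3 quantified variables; since ground terms form a free algebra, no two substitutions collapse to the same formula.
Number of ground instances = 4^3 = 64.

64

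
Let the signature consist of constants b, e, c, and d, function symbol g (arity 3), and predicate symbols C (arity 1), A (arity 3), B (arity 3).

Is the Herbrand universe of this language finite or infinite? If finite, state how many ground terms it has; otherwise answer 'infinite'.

The signature has at least one function symbol (g, arity 3) and at least one constant (b).
Iterating g gives infinitely many distinct ground terms: b, g(b, b, b), g(g(b, b, b), g(b, b, b), g(b, b, b)), ...
So the Herbrand universe is infinite.

infinite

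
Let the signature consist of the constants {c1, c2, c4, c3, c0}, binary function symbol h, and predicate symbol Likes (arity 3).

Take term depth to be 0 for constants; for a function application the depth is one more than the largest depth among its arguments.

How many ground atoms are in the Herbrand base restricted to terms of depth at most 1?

27000

First count ground terms of depth ≤ 1.
Write N_k for the number of ground terms of depth ≤ k. A term of depth ≤ k is either a constant or a function symbol applied to arguments of depth ≤ k−1, so N_k = 5 + N_{k-1}^2.
N_0 = 5
N_1 = 5 + 5^2 = 30
So |H| = 30.
Ground atoms are formed by filling each argument slot of a predicate with a term from H, so an r-ary predicate gives |H|^r atoms:
  Likes: 30^3 = 27000
Total ground atoms: 27000.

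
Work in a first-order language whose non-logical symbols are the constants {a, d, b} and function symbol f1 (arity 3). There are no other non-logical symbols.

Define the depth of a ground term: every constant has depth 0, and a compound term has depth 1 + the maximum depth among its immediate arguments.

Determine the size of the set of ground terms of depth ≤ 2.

Count level by level. With function symbols f1/3, the terms of depth ≤ k are the 3 constants together with each function applied to depth-≤(k−1) tuples, so N_k = 3 + N_{k-1}^3.
N_0 = 3
N_1 = 3 + 3^3 = 30
N_2 = 3 + 30^3 = 27003

27003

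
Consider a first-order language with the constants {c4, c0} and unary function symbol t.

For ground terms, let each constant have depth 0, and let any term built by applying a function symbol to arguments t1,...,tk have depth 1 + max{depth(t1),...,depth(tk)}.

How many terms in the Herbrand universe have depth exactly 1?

If N_k denotes the number of depth-≤k ground terms, the 2 constants give N_0 = 2, and each function symbol of arity r contributes N_{k-1}^r new terms at level k: N_k = 2 + N_{k-1}.
N_0 = 2
N_1 = 2 + 2 = 4
Terms of depth exactly 1: N_1 − N_0 = 4 − 2 = 2.

2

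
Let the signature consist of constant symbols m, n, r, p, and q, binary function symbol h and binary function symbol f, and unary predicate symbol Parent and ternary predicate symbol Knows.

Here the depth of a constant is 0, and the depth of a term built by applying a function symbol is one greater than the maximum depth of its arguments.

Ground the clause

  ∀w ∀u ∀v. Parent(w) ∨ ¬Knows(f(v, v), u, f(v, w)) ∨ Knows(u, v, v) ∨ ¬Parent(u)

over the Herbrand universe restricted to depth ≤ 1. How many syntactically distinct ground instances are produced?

166375

Ground terms of depth ≤ 1:
  Let N_k count ground terms of depth at most k. Each non-constant term of depth ≤ k is some function symbol applied to depth-≤(k−1) arguments, giving N_k = 5 + N_{k-1}^2 + N_{k-1}^2.
  N_0 = 5
  N_1 = 5 + 5^2 + 5^2 = 55
So there are 55 ground terms available for substitution.
The clause has 3 distinct variables (w, u, v), each appearing in the body. In the free term algebra distinct substitutions yield syntactically distinct ground instances.
Number of ground instances = 55^3 = 166375.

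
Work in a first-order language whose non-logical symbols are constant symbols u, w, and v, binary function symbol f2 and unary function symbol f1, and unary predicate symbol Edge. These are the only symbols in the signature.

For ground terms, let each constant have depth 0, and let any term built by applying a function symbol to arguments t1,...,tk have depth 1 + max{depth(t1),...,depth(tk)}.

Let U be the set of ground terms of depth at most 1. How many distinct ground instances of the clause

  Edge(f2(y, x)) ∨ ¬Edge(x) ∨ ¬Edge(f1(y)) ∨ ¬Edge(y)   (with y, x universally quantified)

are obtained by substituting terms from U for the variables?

Ground terms of depth ≤ 1:
  Let N_k = |{terms of depth ≤ k}|. Then N_0 = 3 and N_k = 3 + N_{k-1}^2 + N_{k-1} for k ≥ 1 (one summand per function symbol, arity giving the exponent).
  N_0 = 3
  N_1 = 3 + 3^2 + 3 = 15
So there are 15 ground terms available for substitution.
The body mentions every one of the 2 quantified variables; since ground terms form a free algebra, no two substitutions collapse to the same formula.
Number of ground instances = 15^2 = 225.

225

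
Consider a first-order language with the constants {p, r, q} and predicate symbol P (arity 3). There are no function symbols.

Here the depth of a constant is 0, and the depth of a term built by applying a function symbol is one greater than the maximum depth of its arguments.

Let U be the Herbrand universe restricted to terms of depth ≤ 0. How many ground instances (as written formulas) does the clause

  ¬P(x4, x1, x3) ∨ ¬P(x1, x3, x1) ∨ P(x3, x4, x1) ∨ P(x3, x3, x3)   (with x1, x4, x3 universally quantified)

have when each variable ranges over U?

Ground terms of depth ≤ 0:
  With no function symbols every ground term is a constant, so there are exactly 3 ground terms at every depth bound.
  N_0 = 3
So there are 3 ground terms available for substitution.
There are 3 variables to instantiate (x1, x4, x3), each occurring in at least one literal, so different choices give different ground instances.
Number of ground instances = 3^3 = 27.

27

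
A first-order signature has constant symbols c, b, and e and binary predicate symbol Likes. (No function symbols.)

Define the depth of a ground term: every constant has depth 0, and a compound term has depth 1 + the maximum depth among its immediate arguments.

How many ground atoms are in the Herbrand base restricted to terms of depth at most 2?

9

First count ground terms of depth ≤ 2.
With no function symbols every ground term is a constant, so there are exactly 3 ground terms at every depth bound.
N_0 = 3
N_1 = 3
N_2 = 3
Explicitly: c, b, e.
So |H| = 3.
A ground atom is a predicate applied to a tuple of terms from H, so the count is the sum over predicates of |H|^arity:
  Likes: 3^2 = 9
Total ground atoms: 9.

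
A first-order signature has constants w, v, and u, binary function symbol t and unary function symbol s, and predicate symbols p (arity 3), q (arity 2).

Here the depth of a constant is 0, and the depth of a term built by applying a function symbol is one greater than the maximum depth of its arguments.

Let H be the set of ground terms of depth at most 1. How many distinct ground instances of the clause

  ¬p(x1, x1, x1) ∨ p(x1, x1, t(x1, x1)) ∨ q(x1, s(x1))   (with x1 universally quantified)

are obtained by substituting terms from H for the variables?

Ground terms of depth ≤ 1:
  Let N_k = |{terms of depth ≤ k}|. Then N_0 = 3 and N_k = 3 + N_{k-1}^2 + N_{k-1} for k ≥ 1 (one summand per function symbol, arity giving the exponent).
  N_0 = 3
  N_1 = 3 + 3^2 + 3 = 15
So there are 15 ground terms available for substitution.
The body mentions the single quantified variable x1; since ground terms form a free algebra, no two substitutions collapse to the same formula.
Number of ground instances = 15.

15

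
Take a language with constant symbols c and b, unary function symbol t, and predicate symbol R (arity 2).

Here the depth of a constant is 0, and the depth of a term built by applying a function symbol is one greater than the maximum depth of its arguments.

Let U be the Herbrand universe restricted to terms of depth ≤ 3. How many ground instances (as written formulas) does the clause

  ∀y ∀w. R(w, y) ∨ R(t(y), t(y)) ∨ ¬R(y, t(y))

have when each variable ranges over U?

64

Ground terms of depth ≤ 3:
  Let N_k = |{terms of depth ≤ k}|. Then N_0 = 2 and N_k = 2 + N_{k-1} for k ≥ 1 (one summand per function symbol, arity giving the exponent).
  N_0 = 2
  N_1 = 2 + 2 = 4
  N_2 = 2 + 4 = 6
  N_3 = 2 + 6 = 8
So there are 8 ground terms available for substitution.
There are 2 variables to instantiate (y, w), each occurring in at least one literal, so different choices give different ground instances.
Number of ground instances = 8^2 = 64.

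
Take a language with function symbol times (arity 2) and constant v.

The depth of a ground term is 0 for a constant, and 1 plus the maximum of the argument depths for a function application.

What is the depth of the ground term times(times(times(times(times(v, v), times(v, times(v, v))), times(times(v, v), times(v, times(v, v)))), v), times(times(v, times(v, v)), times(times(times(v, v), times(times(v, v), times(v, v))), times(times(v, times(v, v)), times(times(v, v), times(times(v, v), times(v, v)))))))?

7

depth(times(v, v)) = 1 + max(0, 0) = 1
depth(times(v, times(v, v))) = 1 + max(0, 1) = 2
depth(times(times(v, v), times(v, times(v, v)))) = 1 + max(1, 2) = 3
depth(times(times(times(v, v), times(v, times(v, v))), times(times(v, v), times(v, times(v, v))))) = 1 + max(3, 3) = 4
depth(times(times(times(times(v, v), times(v, times(v, v))), times(times(v, v), times(v, times(v, v)))), v)) = 1 + max(4, 0) = 5
depth(times(times(v, v), times(v, v))) = 1 + max(1, 1) = 2
depth(times(times(v, v), times(times(v, v), times(v, v)))) = 1 + max(1, 2) = 3
depth(times(times(v, times(v, v)), times(times(v, v), times(times(v, v), times(v, v))))) = 1 + max(2, 3) = 4
depth(times(times(times(v, v), times(times(v, v), times(v, v))), times(times(v, times(v, v)), times(times(v, v), times(times(v, v), times(v, v)))))) = 1 + max(3, 4) = 5
depth(times(times(v, times(v, v)), times(times(times(v, v), times(times(v, v), times(v, v))), times(times(v, times(v, v)), times(times(v, v), times(times(v, v), times(v, v))))))) = 1 + max(2, 5) = 6
depth(times(times(times(times(times(v, v), times(v, times(v, v))), times(times(v, v), times(v, times(v, v)))), v), times(times(v, times(v, v)), times(times(times(v, v), times(times(v, v), times(v, v))), times(times(v, times(v, v)), times(times(v, v), times(times(v, v), times(v, v)))))))) = 1 + max(5, 6) = 7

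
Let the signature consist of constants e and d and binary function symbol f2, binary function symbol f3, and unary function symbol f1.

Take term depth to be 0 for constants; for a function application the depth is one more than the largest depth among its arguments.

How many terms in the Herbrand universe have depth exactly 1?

10

Count level by level. With function symbols f2/2, f3/2, f1/1, the terms of depth ≤ k are the 2 constants together with each function applied to depth-≤(k−1) tuples, so N_k = 2 + N_{k-1}^2 + N_{k-1}^2 + N_{k-1}.
N_0 = 2
N_1 = 2 + 2^2 + 2^2 + 2 = 12
Terms of depth exactly 1: N_1 − N_0 = 12 − 2 = 10.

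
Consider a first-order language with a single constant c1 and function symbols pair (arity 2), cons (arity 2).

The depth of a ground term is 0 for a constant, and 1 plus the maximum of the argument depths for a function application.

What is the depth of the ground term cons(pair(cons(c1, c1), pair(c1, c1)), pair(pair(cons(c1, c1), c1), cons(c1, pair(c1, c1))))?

4

depth(cons(c1, c1)) = 1 + max(0, 0) = 1
depth(pair(c1, c1)) = 1 + max(0, 0) = 1
depth(pair(cons(c1, c1), pair(c1, c1))) = 1 + max(1, 1) = 2
depth(pair(cons(c1, c1), c1)) = 1 + max(1, 0) = 2
depth(cons(c1, pair(c1, c1))) = 1 + max(0, 1) = 2
depth(pair(pair(cons(c1, c1), c1), cons(c1, pair(c1, c1)))) = 1 + max(2, 2) = 3
depth(cons(pair(cons(c1, c1), pair(c1, c1)), pair(pair(cons(c1, c1), c1), cons(c1, pair(c1, c1))))) = 1 + max(2, 3) = 4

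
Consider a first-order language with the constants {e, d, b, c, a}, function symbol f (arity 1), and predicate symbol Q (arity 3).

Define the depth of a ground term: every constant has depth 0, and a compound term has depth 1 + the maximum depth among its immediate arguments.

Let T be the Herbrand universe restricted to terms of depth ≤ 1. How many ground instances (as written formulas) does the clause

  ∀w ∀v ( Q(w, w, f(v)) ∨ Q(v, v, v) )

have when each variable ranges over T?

Ground terms of depth ≤ 1:
  Let N_k count ground terms of depth at most k. Each non-constant term of depth ≤ k is some function symbol applied to depth-≤(k−1) arguments, giving N_k = 5 + N_{k-1}.
  N_0 = 5
  N_1 = 5 + 5 = 10
So there are 10 ground terms available for substitution.
The body mentions every one of the 2 quantified variables; since ground terms form a free algebra, no two substitutions collapse to the same formula.
Number of ground instances = 10^2 = 100.

100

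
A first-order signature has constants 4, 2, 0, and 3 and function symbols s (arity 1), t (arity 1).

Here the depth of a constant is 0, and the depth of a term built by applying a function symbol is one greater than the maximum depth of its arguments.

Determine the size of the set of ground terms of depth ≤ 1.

12

Count level by level. With function symbols s/1, t/1, the terms of depth ≤ k are the 4 constants together with each function applied to depth-≤(k−1) tuples, so N_k = 4 + N_{k-1} + N_{k-1}.
N_0 = 4
N_1 = 4 + 4 + 4 = 12
Explicitly: 4, 2, 0, 3, s(4), s(2), s(0), s(3), t(4), t(2), t(0), t(3).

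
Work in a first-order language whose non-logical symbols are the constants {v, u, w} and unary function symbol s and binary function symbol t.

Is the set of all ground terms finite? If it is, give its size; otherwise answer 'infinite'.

infinite

The signature has at least one function symbol (s, arity 1) and at least one constant (v).
Iterating s gives infinitely many distinct ground terms: v, s(v), s(s(v)), ...
So the Herbrand universe is infinite.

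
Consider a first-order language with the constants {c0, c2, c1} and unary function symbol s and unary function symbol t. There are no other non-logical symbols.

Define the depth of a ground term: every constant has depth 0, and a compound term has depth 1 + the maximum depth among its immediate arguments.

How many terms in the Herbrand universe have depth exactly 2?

12

Write N_k for the number of ground terms of depth ≤ k. A term of depth ≤ k is either a constant or a function symbol applied to arguments of depth ≤ k−1, so N_k = 3 + N_{k-1} + N_{k-1}.
N_0 = 3
N_1 = 3 + 3 + 3 = 9
N_2 = 3 + 9 + 9 = 21
Terms of depth exactly 2: N_2 − N_1 = 21 − 9 = 12.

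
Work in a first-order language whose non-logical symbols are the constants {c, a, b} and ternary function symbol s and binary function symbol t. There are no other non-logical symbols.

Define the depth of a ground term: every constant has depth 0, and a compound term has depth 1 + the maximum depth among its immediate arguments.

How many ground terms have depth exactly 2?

Let N_k = |{terms of depth ≤ k}|. Then N_0 = 3 and N_k = 3 + N_{k-1}^3 + N_{k-1}^2 for k ≥ 1 (one summand per function symbol, arity giving the exponent).
N_0 = 3
N_1 = 3 + 3^3 + 3^2 = 39
N_2 = 3 + 39^3 + 39^2 = 60843
Terms of depth exactly 2: N_2 − N_1 = 60843 − 39 = 60804.

60804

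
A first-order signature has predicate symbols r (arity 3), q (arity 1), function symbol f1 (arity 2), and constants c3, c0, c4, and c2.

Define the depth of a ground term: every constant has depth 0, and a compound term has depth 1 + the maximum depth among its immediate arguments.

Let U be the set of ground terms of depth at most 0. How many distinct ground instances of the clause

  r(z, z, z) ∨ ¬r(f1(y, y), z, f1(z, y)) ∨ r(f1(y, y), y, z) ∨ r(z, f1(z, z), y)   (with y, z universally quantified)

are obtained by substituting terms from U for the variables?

16

Ground terms of depth ≤ 0:
  Let N_k count ground terms of depth at most k. Each non-constant term of depth ≤ k is some function symbol applied to depth-≤(k−1) arguments, giving N_k = 4 + N_{k-1}^2.
  N_0 = 4
So there are 4 ground terms available for substitution.
There are 2 variables to instantiate (y, z), each occurring in at least one literal, so different choices give different ground instances.
Number of ground instances = 4^2 = 16.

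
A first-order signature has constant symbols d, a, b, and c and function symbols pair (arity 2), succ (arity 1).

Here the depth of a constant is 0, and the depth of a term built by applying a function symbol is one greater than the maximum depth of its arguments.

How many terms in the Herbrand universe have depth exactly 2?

Let N_k count ground terms of depth at most k. Each non-constant term of depth ≤ k is some function symbol applied to depth-≤(k−1) arguments, giving N_k = 4 + N_{k-1}^2 + N_{k-1}.
N_0 = 4
N_1 = 4 + 4^2 + 4 = 24
N_2 = 4 + 24^2 + 24 = 604
Terms of depth exactly 2: N_2 − N_1 = 604 − 24 = 580.

580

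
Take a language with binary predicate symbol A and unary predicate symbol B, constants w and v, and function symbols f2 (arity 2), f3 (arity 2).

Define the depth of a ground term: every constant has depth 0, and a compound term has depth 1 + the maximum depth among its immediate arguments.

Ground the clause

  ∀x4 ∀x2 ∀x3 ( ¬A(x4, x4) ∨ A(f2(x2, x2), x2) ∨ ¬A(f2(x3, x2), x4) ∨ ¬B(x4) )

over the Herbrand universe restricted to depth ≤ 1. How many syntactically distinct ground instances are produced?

1000

Ground terms of depth ≤ 1:
  Let N_k = |{terms of depth ≤ k}|. Then N_0 = 2 and N_k = 2 + N_{k-1}^2 + N_{k-1}^2 for k ≥ 1 (one summand per function symbol, arity giving the exponent).
  N_0 = 2
  N_1 = 2 + 2^2 + 2^2 = 10
So there are 10 ground terms available for substitution.
The body mentions every one of the 3 quantified variables; since ground terms form a free algebra, no two substitutions collapse to the same formula.
Number of ground instances = 10^3 = 1000.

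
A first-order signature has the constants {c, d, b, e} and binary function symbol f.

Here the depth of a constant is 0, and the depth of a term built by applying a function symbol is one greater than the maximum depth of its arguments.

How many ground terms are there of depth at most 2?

Let N_k count ground terms of depth at most k. Each non-constant term of depth ≤ k is some function symbol applied to depth-≤(k−1) arguments, giving N_k = 4 + N_{k-1}^2.
N_0 = 4
N_1 = 4 + 4^2 = 20
N_2 = 4 + 20^2 = 404

404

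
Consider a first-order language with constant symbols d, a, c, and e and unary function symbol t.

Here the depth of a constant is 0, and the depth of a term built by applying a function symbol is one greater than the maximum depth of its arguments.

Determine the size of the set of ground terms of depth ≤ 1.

If N_k denotes the number of depth-≤k ground terms, the 4 constants give N_0 = 4, and each function symbol of arity r contributes N_{k-1}^r new terms at level k: N_k = 4 + N_{k-1}.
N_0 = 4
N_1 = 4 + 4 = 8
Explicitly: d, a, c, e, t(d), t(a), t(c), t(e).

8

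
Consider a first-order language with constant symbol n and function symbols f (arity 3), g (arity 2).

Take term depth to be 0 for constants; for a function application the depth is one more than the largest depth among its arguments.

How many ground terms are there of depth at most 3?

52023

Let N_k count ground terms of depth at most k. Each non-constant term of depth ≤ k is some function symbol applied to depth-≤(k−1) arguments, giving N_k = 1 + N_{k-1}^3 + N_{k-1}^2.
N_0 = 1
N_1 = 1 + 1^3 + 1^2 = 3
N_2 = 1 + 3^3 + 3^2 = 37
N_3 = 1 + 37^3 + 37^2 = 52023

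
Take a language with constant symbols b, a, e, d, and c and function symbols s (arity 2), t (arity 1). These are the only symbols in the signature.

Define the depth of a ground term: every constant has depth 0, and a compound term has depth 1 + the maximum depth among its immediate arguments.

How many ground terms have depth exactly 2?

1230

If N_k denotes the number of depth-≤k ground terms, the 5 constants give N_0 = 5, and each function symbol of arity r contributes N_{k-1}^r new terms at level k: N_k = 5 + N_{k-1}^2 + N_{k-1}.
N_0 = 5
N_1 = 5 + 5^2 + 5 = 35
N_2 = 5 + 35^2 + 35 = 1265
Terms of depth exactly 2: N_2 − N_1 = 1265 − 35 = 1230.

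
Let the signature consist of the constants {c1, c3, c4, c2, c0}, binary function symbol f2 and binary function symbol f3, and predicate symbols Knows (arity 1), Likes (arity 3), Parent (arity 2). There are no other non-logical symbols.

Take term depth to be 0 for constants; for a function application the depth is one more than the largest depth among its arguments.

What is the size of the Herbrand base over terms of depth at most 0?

155

First count ground terms of depth ≤ 0.
Count level by level. With function symbols f2/2, f3/2, the terms of depth ≤ k are the 5 constants together with each function applied to depth-≤(k−1) tuples, so N_k = 5 + N_{k-1}^2 + N_{k-1}^2.
N_0 = 5
So |H| = 5.
Ground atoms are formed by filling each argument slot of a predicate with a term from H, so an r-ary predicate gives |H|^r atoms:
  Knows: 5;  Likes: 5^3 = 125;  Parent: 5^2 = 25
Total ground atoms: 5 + 125 + 25 = 155.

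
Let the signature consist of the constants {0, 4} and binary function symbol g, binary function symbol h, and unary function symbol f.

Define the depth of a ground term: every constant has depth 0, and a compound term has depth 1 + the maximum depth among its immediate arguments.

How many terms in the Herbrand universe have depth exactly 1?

10

If N_k denotes the number of depth-≤k ground terms, the 2 constants give N_0 = 2, and each function symbol of arity r contributes N_{k-1}^r new terms at level k: N_k = 2 + N_{k-1}^2 + N_{k-1}^2 + N_{k-1}.
N_0 = 2
N_1 = 2 + 2^2 + 2^2 + 2 = 12
Terms of depth exactly 1: N_1 − N_0 = 12 − 2 = 10.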